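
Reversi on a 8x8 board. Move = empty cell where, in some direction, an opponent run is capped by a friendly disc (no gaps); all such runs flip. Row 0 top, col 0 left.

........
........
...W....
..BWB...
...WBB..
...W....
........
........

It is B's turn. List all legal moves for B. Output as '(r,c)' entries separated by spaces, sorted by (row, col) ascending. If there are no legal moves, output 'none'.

(1,2): flips 1 -> legal
(1,3): no bracket -> illegal
(1,4): flips 1 -> legal
(2,2): flips 1 -> legal
(2,4): no bracket -> illegal
(4,2): flips 1 -> legal
(5,2): flips 1 -> legal
(5,4): flips 1 -> legal
(6,2): flips 1 -> legal
(6,3): no bracket -> illegal
(6,4): no bracket -> illegal

Answer: (1,2) (1,4) (2,2) (4,2) (5,2) (5,4) (6,2)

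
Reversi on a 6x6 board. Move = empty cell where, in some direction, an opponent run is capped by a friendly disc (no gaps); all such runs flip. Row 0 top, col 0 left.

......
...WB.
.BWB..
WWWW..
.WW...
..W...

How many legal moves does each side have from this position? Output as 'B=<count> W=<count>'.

-- B to move --
(0,2): no bracket -> illegal
(0,3): flips 1 -> legal
(0,4): no bracket -> illegal
(1,1): no bracket -> illegal
(1,2): flips 1 -> legal
(2,0): no bracket -> illegal
(2,4): no bracket -> illegal
(3,4): no bracket -> illegal
(4,0): no bracket -> illegal
(4,3): flips 2 -> legal
(4,4): no bracket -> illegal
(5,0): flips 2 -> legal
(5,1): flips 2 -> legal
(5,3): no bracket -> illegal
B mobility = 5
-- W to move --
(0,3): no bracket -> illegal
(0,4): no bracket -> illegal
(0,5): flips 2 -> legal
(1,0): flips 1 -> legal
(1,1): flips 1 -> legal
(1,2): flips 1 -> legal
(1,5): flips 1 -> legal
(2,0): flips 1 -> legal
(2,4): flips 1 -> legal
(2,5): no bracket -> illegal
(3,4): no bracket -> illegal
W mobility = 7

Answer: B=5 W=7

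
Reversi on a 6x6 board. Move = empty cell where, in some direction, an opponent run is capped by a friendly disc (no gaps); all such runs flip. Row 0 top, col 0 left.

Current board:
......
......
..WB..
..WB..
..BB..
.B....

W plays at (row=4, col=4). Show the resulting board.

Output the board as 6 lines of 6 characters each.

Place W at (4,4); scan 8 dirs for brackets.
Dir NW: opp run (3,3) capped by W -> flip
Dir N: first cell '.' (not opp) -> no flip
Dir NE: first cell '.' (not opp) -> no flip
Dir W: opp run (4,3) (4,2), next='.' -> no flip
Dir E: first cell '.' (not opp) -> no flip
Dir SW: first cell '.' (not opp) -> no flip
Dir S: first cell '.' (not opp) -> no flip
Dir SE: first cell '.' (not opp) -> no flip
All flips: (3,3)

Answer: ......
......
..WB..
..WW..
..BBW.
.B....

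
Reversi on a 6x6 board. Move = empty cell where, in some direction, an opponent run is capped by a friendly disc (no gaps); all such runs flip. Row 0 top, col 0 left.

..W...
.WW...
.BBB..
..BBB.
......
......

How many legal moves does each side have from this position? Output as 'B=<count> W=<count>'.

Answer: B=3 W=5

Derivation:
-- B to move --
(0,0): flips 1 -> legal
(0,1): flips 2 -> legal
(0,3): flips 1 -> legal
(1,0): no bracket -> illegal
(1,3): no bracket -> illegal
(2,0): no bracket -> illegal
B mobility = 3
-- W to move --
(1,0): no bracket -> illegal
(1,3): no bracket -> illegal
(1,4): no bracket -> illegal
(2,0): no bracket -> illegal
(2,4): no bracket -> illegal
(2,5): no bracket -> illegal
(3,0): flips 1 -> legal
(3,1): flips 1 -> legal
(3,5): no bracket -> illegal
(4,1): no bracket -> illegal
(4,2): flips 2 -> legal
(4,3): no bracket -> illegal
(4,4): flips 2 -> legal
(4,5): flips 2 -> legal
W mobility = 5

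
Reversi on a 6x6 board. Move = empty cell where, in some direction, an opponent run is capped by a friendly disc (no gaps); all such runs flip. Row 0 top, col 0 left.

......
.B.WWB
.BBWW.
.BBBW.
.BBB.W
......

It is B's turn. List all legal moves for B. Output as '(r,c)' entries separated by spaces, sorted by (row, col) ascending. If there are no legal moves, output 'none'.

Answer: (0,3) (0,4) (0,5) (1,2) (2,5) (3,5)

Derivation:
(0,2): no bracket -> illegal
(0,3): flips 2 -> legal
(0,4): flips 1 -> legal
(0,5): flips 2 -> legal
(1,2): flips 2 -> legal
(2,5): flips 3 -> legal
(3,5): flips 1 -> legal
(4,4): no bracket -> illegal
(5,4): no bracket -> illegal
(5,5): no bracket -> illegal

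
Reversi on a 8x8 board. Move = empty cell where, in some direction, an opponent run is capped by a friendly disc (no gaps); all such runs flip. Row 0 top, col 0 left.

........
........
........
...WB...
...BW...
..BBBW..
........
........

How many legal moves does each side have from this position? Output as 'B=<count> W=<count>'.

-- B to move --
(2,2): no bracket -> illegal
(2,3): flips 1 -> legal
(2,4): no bracket -> illegal
(3,2): flips 1 -> legal
(3,5): flips 1 -> legal
(4,2): no bracket -> illegal
(4,5): flips 1 -> legal
(4,6): no bracket -> illegal
(5,6): flips 1 -> legal
(6,4): no bracket -> illegal
(6,5): no bracket -> illegal
(6,6): no bracket -> illegal
B mobility = 5
-- W to move --
(2,3): no bracket -> illegal
(2,4): flips 1 -> legal
(2,5): no bracket -> illegal
(3,2): no bracket -> illegal
(3,5): flips 1 -> legal
(4,1): no bracket -> illegal
(4,2): flips 1 -> legal
(4,5): no bracket -> illegal
(5,1): flips 3 -> legal
(6,1): no bracket -> illegal
(6,2): flips 1 -> legal
(6,3): flips 2 -> legal
(6,4): flips 1 -> legal
(6,5): no bracket -> illegal
W mobility = 7

Answer: B=5 W=7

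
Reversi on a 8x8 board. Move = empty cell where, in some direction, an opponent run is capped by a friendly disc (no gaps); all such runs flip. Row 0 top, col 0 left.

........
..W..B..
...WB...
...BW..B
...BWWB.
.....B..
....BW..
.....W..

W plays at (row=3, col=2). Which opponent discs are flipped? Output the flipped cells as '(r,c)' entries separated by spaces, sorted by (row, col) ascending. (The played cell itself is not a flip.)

Dir NW: first cell '.' (not opp) -> no flip
Dir N: first cell '.' (not opp) -> no flip
Dir NE: first cell 'W' (not opp) -> no flip
Dir W: first cell '.' (not opp) -> no flip
Dir E: opp run (3,3) capped by W -> flip
Dir SW: first cell '.' (not opp) -> no flip
Dir S: first cell '.' (not opp) -> no flip
Dir SE: opp run (4,3), next='.' -> no flip

Answer: (3,3)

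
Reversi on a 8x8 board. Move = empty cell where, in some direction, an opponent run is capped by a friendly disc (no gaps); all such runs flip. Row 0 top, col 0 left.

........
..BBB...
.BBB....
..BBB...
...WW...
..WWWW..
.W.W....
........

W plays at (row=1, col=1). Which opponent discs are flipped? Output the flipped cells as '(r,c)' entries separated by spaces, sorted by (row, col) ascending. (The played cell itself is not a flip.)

Dir NW: first cell '.' (not opp) -> no flip
Dir N: first cell '.' (not opp) -> no flip
Dir NE: first cell '.' (not opp) -> no flip
Dir W: first cell '.' (not opp) -> no flip
Dir E: opp run (1,2) (1,3) (1,4), next='.' -> no flip
Dir SW: first cell '.' (not opp) -> no flip
Dir S: opp run (2,1), next='.' -> no flip
Dir SE: opp run (2,2) (3,3) capped by W -> flip

Answer: (2,2) (3,3)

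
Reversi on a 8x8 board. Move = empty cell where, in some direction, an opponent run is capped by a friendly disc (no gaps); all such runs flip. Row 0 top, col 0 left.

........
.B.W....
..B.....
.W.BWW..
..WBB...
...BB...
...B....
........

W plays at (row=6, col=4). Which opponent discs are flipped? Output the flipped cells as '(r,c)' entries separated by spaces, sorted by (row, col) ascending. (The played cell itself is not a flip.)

Dir NW: opp run (5,3) capped by W -> flip
Dir N: opp run (5,4) (4,4) capped by W -> flip
Dir NE: first cell '.' (not opp) -> no flip
Dir W: opp run (6,3), next='.' -> no flip
Dir E: first cell '.' (not opp) -> no flip
Dir SW: first cell '.' (not opp) -> no flip
Dir S: first cell '.' (not opp) -> no flip
Dir SE: first cell '.' (not opp) -> no flip

Answer: (4,4) (5,3) (5,4)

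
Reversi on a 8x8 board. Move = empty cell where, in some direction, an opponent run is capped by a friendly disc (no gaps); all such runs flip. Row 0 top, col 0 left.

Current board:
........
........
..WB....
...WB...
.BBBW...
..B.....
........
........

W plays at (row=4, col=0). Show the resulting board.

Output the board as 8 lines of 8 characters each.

Place W at (4,0); scan 8 dirs for brackets.
Dir NW: edge -> no flip
Dir N: first cell '.' (not opp) -> no flip
Dir NE: first cell '.' (not opp) -> no flip
Dir W: edge -> no flip
Dir E: opp run (4,1) (4,2) (4,3) capped by W -> flip
Dir SW: edge -> no flip
Dir S: first cell '.' (not opp) -> no flip
Dir SE: first cell '.' (not opp) -> no flip
All flips: (4,1) (4,2) (4,3)

Answer: ........
........
..WB....
...WB...
WWWWW...
..B.....
........
........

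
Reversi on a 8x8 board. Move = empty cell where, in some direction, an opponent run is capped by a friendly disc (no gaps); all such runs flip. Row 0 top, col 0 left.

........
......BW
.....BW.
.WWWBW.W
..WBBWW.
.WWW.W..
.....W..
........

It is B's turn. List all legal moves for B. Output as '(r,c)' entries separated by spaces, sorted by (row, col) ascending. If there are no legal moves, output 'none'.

Answer: (2,1) (2,2) (2,3) (2,7) (3,0) (3,6) (4,1) (4,7) (5,6) (6,1) (6,2) (6,3) (6,6) (7,5)

Derivation:
(0,6): no bracket -> illegal
(0,7): no bracket -> illegal
(1,5): no bracket -> illegal
(2,0): no bracket -> illegal
(2,1): flips 1 -> legal
(2,2): flips 1 -> legal
(2,3): flips 1 -> legal
(2,4): no bracket -> illegal
(2,7): flips 1 -> legal
(3,0): flips 3 -> legal
(3,6): flips 2 -> legal
(4,0): no bracket -> illegal
(4,1): flips 1 -> legal
(4,7): flips 2 -> legal
(5,0): no bracket -> illegal
(5,4): no bracket -> illegal
(5,6): flips 1 -> legal
(5,7): no bracket -> illegal
(6,0): no bracket -> illegal
(6,1): flips 1 -> legal
(6,2): flips 1 -> legal
(6,3): flips 1 -> legal
(6,4): no bracket -> illegal
(6,6): flips 1 -> legal
(7,4): no bracket -> illegal
(7,5): flips 4 -> legal
(7,6): no bracket -> illegal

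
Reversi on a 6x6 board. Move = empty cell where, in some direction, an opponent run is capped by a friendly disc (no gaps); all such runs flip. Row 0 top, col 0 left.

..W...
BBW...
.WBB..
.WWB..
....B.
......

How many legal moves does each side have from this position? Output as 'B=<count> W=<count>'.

Answer: B=8 W=6

Derivation:
-- B to move --
(0,1): flips 1 -> legal
(0,3): no bracket -> illegal
(1,3): flips 1 -> legal
(2,0): flips 1 -> legal
(3,0): flips 2 -> legal
(4,0): flips 1 -> legal
(4,1): flips 3 -> legal
(4,2): flips 1 -> legal
(4,3): flips 2 -> legal
B mobility = 8
-- W to move --
(0,0): no bracket -> illegal
(0,1): flips 1 -> legal
(1,3): flips 1 -> legal
(1,4): flips 1 -> legal
(2,0): flips 1 -> legal
(2,4): flips 2 -> legal
(3,4): flips 2 -> legal
(3,5): no bracket -> illegal
(4,2): no bracket -> illegal
(4,3): no bracket -> illegal
(4,5): no bracket -> illegal
(5,3): no bracket -> illegal
(5,4): no bracket -> illegal
(5,5): no bracket -> illegal
W mobility = 6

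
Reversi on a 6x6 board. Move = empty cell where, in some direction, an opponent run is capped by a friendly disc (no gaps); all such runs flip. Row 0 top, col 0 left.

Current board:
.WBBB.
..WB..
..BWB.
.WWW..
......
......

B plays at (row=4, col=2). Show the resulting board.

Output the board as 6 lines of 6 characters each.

Answer: .WBBB.
..WB..
..BWB.
.WBB..
..B...
......

Derivation:
Place B at (4,2); scan 8 dirs for brackets.
Dir NW: opp run (3,1), next='.' -> no flip
Dir N: opp run (3,2) capped by B -> flip
Dir NE: opp run (3,3) capped by B -> flip
Dir W: first cell '.' (not opp) -> no flip
Dir E: first cell '.' (not opp) -> no flip
Dir SW: first cell '.' (not opp) -> no flip
Dir S: first cell '.' (not opp) -> no flip
Dir SE: first cell '.' (not opp) -> no flip
All flips: (3,2) (3,3)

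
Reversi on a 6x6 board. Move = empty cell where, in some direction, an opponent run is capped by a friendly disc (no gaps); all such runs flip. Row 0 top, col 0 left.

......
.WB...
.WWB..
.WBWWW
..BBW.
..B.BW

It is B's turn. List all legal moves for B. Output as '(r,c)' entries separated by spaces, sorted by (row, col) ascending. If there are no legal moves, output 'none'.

Answer: (1,0) (2,0) (2,4) (2,5) (3,0) (4,5)

Derivation:
(0,0): no bracket -> illegal
(0,1): no bracket -> illegal
(0,2): no bracket -> illegal
(1,0): flips 2 -> legal
(1,3): no bracket -> illegal
(2,0): flips 3 -> legal
(2,4): flips 3 -> legal
(2,5): flips 1 -> legal
(3,0): flips 2 -> legal
(4,0): no bracket -> illegal
(4,1): no bracket -> illegal
(4,5): flips 2 -> legal
(5,3): no bracket -> illegal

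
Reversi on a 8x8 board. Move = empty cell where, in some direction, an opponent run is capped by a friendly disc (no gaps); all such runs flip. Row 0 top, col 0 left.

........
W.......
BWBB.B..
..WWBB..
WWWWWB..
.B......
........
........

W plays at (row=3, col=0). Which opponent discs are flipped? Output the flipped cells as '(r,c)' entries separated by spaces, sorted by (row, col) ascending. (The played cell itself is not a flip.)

Dir NW: edge -> no flip
Dir N: opp run (2,0) capped by W -> flip
Dir NE: first cell 'W' (not opp) -> no flip
Dir W: edge -> no flip
Dir E: first cell '.' (not opp) -> no flip
Dir SW: edge -> no flip
Dir S: first cell 'W' (not opp) -> no flip
Dir SE: first cell 'W' (not opp) -> no flip

Answer: (2,0)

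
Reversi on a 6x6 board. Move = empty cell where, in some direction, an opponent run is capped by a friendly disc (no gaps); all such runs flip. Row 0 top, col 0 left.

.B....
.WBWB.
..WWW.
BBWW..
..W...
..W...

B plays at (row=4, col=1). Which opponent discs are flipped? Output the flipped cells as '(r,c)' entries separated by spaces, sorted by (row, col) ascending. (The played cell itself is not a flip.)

Answer: (2,3) (3,2)

Derivation:
Dir NW: first cell 'B' (not opp) -> no flip
Dir N: first cell 'B' (not opp) -> no flip
Dir NE: opp run (3,2) (2,3) capped by B -> flip
Dir W: first cell '.' (not opp) -> no flip
Dir E: opp run (4,2), next='.' -> no flip
Dir SW: first cell '.' (not opp) -> no flip
Dir S: first cell '.' (not opp) -> no flip
Dir SE: opp run (5,2), next=edge -> no flip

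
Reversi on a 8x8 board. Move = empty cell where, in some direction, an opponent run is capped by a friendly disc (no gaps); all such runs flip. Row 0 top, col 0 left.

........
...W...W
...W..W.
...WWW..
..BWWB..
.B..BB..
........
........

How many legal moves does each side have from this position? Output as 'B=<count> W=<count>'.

Answer: B=5 W=7

Derivation:
-- B to move --
(0,2): no bracket -> illegal
(0,3): no bracket -> illegal
(0,4): no bracket -> illegal
(0,6): no bracket -> illegal
(0,7): no bracket -> illegal
(1,2): flips 2 -> legal
(1,4): no bracket -> illegal
(1,5): no bracket -> illegal
(1,6): no bracket -> illegal
(2,2): flips 2 -> legal
(2,4): flips 3 -> legal
(2,5): flips 1 -> legal
(2,7): no bracket -> illegal
(3,2): flips 1 -> legal
(3,6): no bracket -> illegal
(3,7): no bracket -> illegal
(4,6): no bracket -> illegal
(5,2): no bracket -> illegal
(5,3): no bracket -> illegal
B mobility = 5
-- W to move --
(3,1): no bracket -> illegal
(3,2): no bracket -> illegal
(3,6): no bracket -> illegal
(4,0): no bracket -> illegal
(4,1): flips 1 -> legal
(4,6): flips 1 -> legal
(5,0): no bracket -> illegal
(5,2): no bracket -> illegal
(5,3): no bracket -> illegal
(5,6): flips 1 -> legal
(6,0): flips 2 -> legal
(6,1): no bracket -> illegal
(6,2): no bracket -> illegal
(6,3): no bracket -> illegal
(6,4): flips 1 -> legal
(6,5): flips 3 -> legal
(6,6): flips 1 -> legal
W mobility = 7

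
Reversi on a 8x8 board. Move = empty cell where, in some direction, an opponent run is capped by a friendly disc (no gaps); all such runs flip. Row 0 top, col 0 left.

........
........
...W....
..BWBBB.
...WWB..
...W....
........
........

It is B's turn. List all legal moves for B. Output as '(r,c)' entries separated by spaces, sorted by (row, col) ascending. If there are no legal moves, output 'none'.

(1,2): flips 1 -> legal
(1,3): no bracket -> illegal
(1,4): flips 1 -> legal
(2,2): no bracket -> illegal
(2,4): no bracket -> illegal
(4,2): flips 2 -> legal
(5,2): flips 1 -> legal
(5,4): flips 2 -> legal
(5,5): no bracket -> illegal
(6,2): flips 2 -> legal
(6,3): no bracket -> illegal
(6,4): no bracket -> illegal

Answer: (1,2) (1,4) (4,2) (5,2) (5,4) (6,2)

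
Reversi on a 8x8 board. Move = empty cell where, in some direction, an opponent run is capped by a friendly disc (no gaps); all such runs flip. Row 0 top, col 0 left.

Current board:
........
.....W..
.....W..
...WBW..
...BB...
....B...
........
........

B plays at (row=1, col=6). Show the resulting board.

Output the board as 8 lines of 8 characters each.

Answer: ........
.....WB.
.....B..
...WBW..
...BB...
....B...
........
........

Derivation:
Place B at (1,6); scan 8 dirs for brackets.
Dir NW: first cell '.' (not opp) -> no flip
Dir N: first cell '.' (not opp) -> no flip
Dir NE: first cell '.' (not opp) -> no flip
Dir W: opp run (1,5), next='.' -> no flip
Dir E: first cell '.' (not opp) -> no flip
Dir SW: opp run (2,5) capped by B -> flip
Dir S: first cell '.' (not opp) -> no flip
Dir SE: first cell '.' (not opp) -> no flip
All flips: (2,5)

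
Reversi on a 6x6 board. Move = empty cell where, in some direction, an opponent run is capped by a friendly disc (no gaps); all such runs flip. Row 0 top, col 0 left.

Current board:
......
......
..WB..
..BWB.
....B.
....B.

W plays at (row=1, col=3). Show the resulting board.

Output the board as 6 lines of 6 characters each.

Answer: ......
...W..
..WW..
..BWB.
....B.
....B.

Derivation:
Place W at (1,3); scan 8 dirs for brackets.
Dir NW: first cell '.' (not opp) -> no flip
Dir N: first cell '.' (not opp) -> no flip
Dir NE: first cell '.' (not opp) -> no flip
Dir W: first cell '.' (not opp) -> no flip
Dir E: first cell '.' (not opp) -> no flip
Dir SW: first cell 'W' (not opp) -> no flip
Dir S: opp run (2,3) capped by W -> flip
Dir SE: first cell '.' (not opp) -> no flip
All flips: (2,3)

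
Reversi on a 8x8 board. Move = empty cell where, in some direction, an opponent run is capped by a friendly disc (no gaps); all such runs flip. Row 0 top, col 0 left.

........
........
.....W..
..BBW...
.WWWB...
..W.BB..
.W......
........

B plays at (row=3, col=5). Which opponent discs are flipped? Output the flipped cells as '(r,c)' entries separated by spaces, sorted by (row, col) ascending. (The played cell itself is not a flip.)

Answer: (3,4)

Derivation:
Dir NW: first cell '.' (not opp) -> no flip
Dir N: opp run (2,5), next='.' -> no flip
Dir NE: first cell '.' (not opp) -> no flip
Dir W: opp run (3,4) capped by B -> flip
Dir E: first cell '.' (not opp) -> no flip
Dir SW: first cell 'B' (not opp) -> no flip
Dir S: first cell '.' (not opp) -> no flip
Dir SE: first cell '.' (not opp) -> no flip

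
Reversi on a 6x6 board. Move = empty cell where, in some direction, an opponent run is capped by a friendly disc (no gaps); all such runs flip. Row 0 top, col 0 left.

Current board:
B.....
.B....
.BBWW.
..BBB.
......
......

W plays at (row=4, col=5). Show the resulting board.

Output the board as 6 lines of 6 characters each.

Answer: B.....
.B....
.BBWW.
..BBW.
.....W
......

Derivation:
Place W at (4,5); scan 8 dirs for brackets.
Dir NW: opp run (3,4) capped by W -> flip
Dir N: first cell '.' (not opp) -> no flip
Dir NE: edge -> no flip
Dir W: first cell '.' (not opp) -> no flip
Dir E: edge -> no flip
Dir SW: first cell '.' (not opp) -> no flip
Dir S: first cell '.' (not opp) -> no flip
Dir SE: edge -> no flip
All flips: (3,4)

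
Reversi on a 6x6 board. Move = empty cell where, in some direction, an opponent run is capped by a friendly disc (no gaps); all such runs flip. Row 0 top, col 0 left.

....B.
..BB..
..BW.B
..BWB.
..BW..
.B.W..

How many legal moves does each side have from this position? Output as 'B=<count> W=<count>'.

Answer: B=5 W=8

Derivation:
-- B to move --
(1,4): flips 1 -> legal
(2,4): flips 2 -> legal
(4,4): flips 2 -> legal
(5,2): flips 1 -> legal
(5,4): flips 1 -> legal
B mobility = 5
-- W to move --
(0,1): flips 1 -> legal
(0,2): no bracket -> illegal
(0,3): flips 1 -> legal
(0,5): no bracket -> illegal
(1,1): flips 1 -> legal
(1,4): no bracket -> illegal
(1,5): no bracket -> illegal
(2,1): flips 2 -> legal
(2,4): no bracket -> illegal
(3,1): flips 2 -> legal
(3,5): flips 1 -> legal
(4,0): no bracket -> illegal
(4,1): flips 2 -> legal
(4,4): no bracket -> illegal
(4,5): flips 1 -> legal
(5,0): no bracket -> illegal
(5,2): no bracket -> illegal
W mobility = 8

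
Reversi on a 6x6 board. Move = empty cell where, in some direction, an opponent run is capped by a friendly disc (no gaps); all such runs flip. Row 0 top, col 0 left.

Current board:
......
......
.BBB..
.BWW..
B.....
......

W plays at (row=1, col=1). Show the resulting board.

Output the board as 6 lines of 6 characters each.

Place W at (1,1); scan 8 dirs for brackets.
Dir NW: first cell '.' (not opp) -> no flip
Dir N: first cell '.' (not opp) -> no flip
Dir NE: first cell '.' (not opp) -> no flip
Dir W: first cell '.' (not opp) -> no flip
Dir E: first cell '.' (not opp) -> no flip
Dir SW: first cell '.' (not opp) -> no flip
Dir S: opp run (2,1) (3,1), next='.' -> no flip
Dir SE: opp run (2,2) capped by W -> flip
All flips: (2,2)

Answer: ......
.W....
.BWB..
.BWW..
B.....
......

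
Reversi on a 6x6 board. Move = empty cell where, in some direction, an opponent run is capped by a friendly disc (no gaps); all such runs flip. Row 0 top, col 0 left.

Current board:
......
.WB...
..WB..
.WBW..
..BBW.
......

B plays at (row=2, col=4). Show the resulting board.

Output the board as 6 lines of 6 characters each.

Answer: ......
.WB...
..WBB.
.WBB..
..BBW.
......

Derivation:
Place B at (2,4); scan 8 dirs for brackets.
Dir NW: first cell '.' (not opp) -> no flip
Dir N: first cell '.' (not opp) -> no flip
Dir NE: first cell '.' (not opp) -> no flip
Dir W: first cell 'B' (not opp) -> no flip
Dir E: first cell '.' (not opp) -> no flip
Dir SW: opp run (3,3) capped by B -> flip
Dir S: first cell '.' (not opp) -> no flip
Dir SE: first cell '.' (not opp) -> no flip
All flips: (3,3)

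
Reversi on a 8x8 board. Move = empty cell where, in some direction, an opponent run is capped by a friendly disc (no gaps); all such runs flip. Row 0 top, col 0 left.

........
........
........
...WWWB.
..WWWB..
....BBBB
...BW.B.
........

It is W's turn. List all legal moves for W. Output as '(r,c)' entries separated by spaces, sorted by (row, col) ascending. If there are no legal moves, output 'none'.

(2,5): no bracket -> illegal
(2,6): no bracket -> illegal
(2,7): no bracket -> illegal
(3,7): flips 1 -> legal
(4,6): flips 2 -> legal
(4,7): no bracket -> illegal
(5,2): no bracket -> illegal
(5,3): no bracket -> illegal
(6,2): flips 1 -> legal
(6,5): flips 3 -> legal
(6,7): flips 2 -> legal
(7,2): no bracket -> illegal
(7,3): no bracket -> illegal
(7,4): no bracket -> illegal
(7,5): no bracket -> illegal
(7,6): no bracket -> illegal
(7,7): flips 2 -> legal

Answer: (3,7) (4,6) (6,2) (6,5) (6,7) (7,7)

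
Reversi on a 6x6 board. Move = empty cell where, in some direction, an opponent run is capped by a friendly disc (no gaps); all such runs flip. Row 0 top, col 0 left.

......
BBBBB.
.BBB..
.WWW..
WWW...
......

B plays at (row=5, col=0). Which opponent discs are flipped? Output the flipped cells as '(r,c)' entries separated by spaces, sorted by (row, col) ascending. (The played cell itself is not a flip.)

Dir NW: edge -> no flip
Dir N: opp run (4,0), next='.' -> no flip
Dir NE: opp run (4,1) (3,2) capped by B -> flip
Dir W: edge -> no flip
Dir E: first cell '.' (not opp) -> no flip
Dir SW: edge -> no flip
Dir S: edge -> no flip
Dir SE: edge -> no flip

Answer: (3,2) (4,1)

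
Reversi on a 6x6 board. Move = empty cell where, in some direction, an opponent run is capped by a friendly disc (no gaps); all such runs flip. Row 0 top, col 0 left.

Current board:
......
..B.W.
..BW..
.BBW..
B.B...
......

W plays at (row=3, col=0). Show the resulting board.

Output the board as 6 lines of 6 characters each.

Answer: ......
..B.W.
..BW..
WWWW..
B.B...
......

Derivation:
Place W at (3,0); scan 8 dirs for brackets.
Dir NW: edge -> no flip
Dir N: first cell '.' (not opp) -> no flip
Dir NE: first cell '.' (not opp) -> no flip
Dir W: edge -> no flip
Dir E: opp run (3,1) (3,2) capped by W -> flip
Dir SW: edge -> no flip
Dir S: opp run (4,0), next='.' -> no flip
Dir SE: first cell '.' (not opp) -> no flip
All flips: (3,1) (3,2)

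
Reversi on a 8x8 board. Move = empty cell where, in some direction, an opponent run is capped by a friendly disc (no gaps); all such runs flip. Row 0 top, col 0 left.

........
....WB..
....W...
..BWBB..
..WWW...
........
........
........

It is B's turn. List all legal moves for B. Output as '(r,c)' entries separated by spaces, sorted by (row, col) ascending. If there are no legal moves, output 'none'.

(0,3): no bracket -> illegal
(0,4): flips 2 -> legal
(0,5): no bracket -> illegal
(1,3): flips 2 -> legal
(2,2): no bracket -> illegal
(2,3): no bracket -> illegal
(2,5): no bracket -> illegal
(3,1): no bracket -> illegal
(4,1): no bracket -> illegal
(4,5): no bracket -> illegal
(5,1): flips 3 -> legal
(5,2): flips 2 -> legal
(5,3): flips 1 -> legal
(5,4): flips 2 -> legal
(5,5): no bracket -> illegal

Answer: (0,4) (1,3) (5,1) (5,2) (5,3) (5,4)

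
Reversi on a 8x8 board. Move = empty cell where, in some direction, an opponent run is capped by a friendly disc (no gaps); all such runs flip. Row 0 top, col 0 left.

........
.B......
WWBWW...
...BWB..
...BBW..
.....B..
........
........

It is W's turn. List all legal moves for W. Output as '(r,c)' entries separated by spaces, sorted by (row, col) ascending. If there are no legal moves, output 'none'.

(0,0): no bracket -> illegal
(0,1): flips 1 -> legal
(0,2): flips 1 -> legal
(1,0): no bracket -> illegal
(1,2): no bracket -> illegal
(1,3): no bracket -> illegal
(2,5): flips 1 -> legal
(2,6): no bracket -> illegal
(3,1): no bracket -> illegal
(3,2): flips 1 -> legal
(3,6): flips 1 -> legal
(4,2): flips 3 -> legal
(4,6): flips 1 -> legal
(5,2): flips 1 -> legal
(5,3): flips 2 -> legal
(5,4): flips 1 -> legal
(5,6): no bracket -> illegal
(6,4): no bracket -> illegal
(6,5): flips 1 -> legal
(6,6): no bracket -> illegal

Answer: (0,1) (0,2) (2,5) (3,2) (3,6) (4,2) (4,6) (5,2) (5,3) (5,4) (6,5)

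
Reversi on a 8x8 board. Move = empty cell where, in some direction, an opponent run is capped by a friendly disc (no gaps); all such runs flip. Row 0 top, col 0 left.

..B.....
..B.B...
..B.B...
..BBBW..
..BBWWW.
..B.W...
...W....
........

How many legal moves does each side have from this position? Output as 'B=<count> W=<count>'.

-- B to move --
(2,5): no bracket -> illegal
(2,6): no bracket -> illegal
(3,6): flips 1 -> legal
(3,7): no bracket -> illegal
(4,7): flips 3 -> legal
(5,3): no bracket -> illegal
(5,5): flips 1 -> legal
(5,6): flips 1 -> legal
(5,7): flips 2 -> legal
(6,2): no bracket -> illegal
(6,4): flips 2 -> legal
(6,5): flips 1 -> legal
(7,2): no bracket -> illegal
(7,3): no bracket -> illegal
(7,4): flips 1 -> legal
B mobility = 8
-- W to move --
(0,1): no bracket -> illegal
(0,3): no bracket -> illegal
(0,4): flips 3 -> legal
(0,5): no bracket -> illegal
(1,1): flips 2 -> legal
(1,3): flips 1 -> legal
(1,5): no bracket -> illegal
(2,1): flips 2 -> legal
(2,3): flips 1 -> legal
(2,5): no bracket -> illegal
(3,1): flips 3 -> legal
(4,1): flips 3 -> legal
(5,1): no bracket -> illegal
(5,3): no bracket -> illegal
(6,1): no bracket -> illegal
(6,2): no bracket -> illegal
W mobility = 7

Answer: B=8 W=7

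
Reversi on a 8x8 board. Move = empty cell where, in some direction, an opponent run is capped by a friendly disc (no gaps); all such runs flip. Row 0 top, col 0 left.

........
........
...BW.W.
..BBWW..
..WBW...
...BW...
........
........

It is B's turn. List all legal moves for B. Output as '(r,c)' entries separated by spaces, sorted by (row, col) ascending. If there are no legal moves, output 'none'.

Answer: (1,5) (1,7) (2,5) (3,1) (3,6) (4,1) (4,5) (5,1) (5,2) (5,5) (6,5)

Derivation:
(1,3): no bracket -> illegal
(1,4): no bracket -> illegal
(1,5): flips 1 -> legal
(1,6): no bracket -> illegal
(1,7): flips 3 -> legal
(2,5): flips 2 -> legal
(2,7): no bracket -> illegal
(3,1): flips 1 -> legal
(3,6): flips 2 -> legal
(3,7): no bracket -> illegal
(4,1): flips 1 -> legal
(4,5): flips 2 -> legal
(4,6): no bracket -> illegal
(5,1): flips 1 -> legal
(5,2): flips 1 -> legal
(5,5): flips 2 -> legal
(6,3): no bracket -> illegal
(6,4): no bracket -> illegal
(6,5): flips 1 -> legal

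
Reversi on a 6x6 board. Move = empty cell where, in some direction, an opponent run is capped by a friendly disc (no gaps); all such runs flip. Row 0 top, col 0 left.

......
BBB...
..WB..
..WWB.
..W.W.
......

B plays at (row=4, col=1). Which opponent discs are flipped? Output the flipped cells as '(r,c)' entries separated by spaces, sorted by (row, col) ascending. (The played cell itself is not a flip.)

Answer: (3,2)

Derivation:
Dir NW: first cell '.' (not opp) -> no flip
Dir N: first cell '.' (not opp) -> no flip
Dir NE: opp run (3,2) capped by B -> flip
Dir W: first cell '.' (not opp) -> no flip
Dir E: opp run (4,2), next='.' -> no flip
Dir SW: first cell '.' (not opp) -> no flip
Dir S: first cell '.' (not opp) -> no flip
Dir SE: first cell '.' (not opp) -> no flip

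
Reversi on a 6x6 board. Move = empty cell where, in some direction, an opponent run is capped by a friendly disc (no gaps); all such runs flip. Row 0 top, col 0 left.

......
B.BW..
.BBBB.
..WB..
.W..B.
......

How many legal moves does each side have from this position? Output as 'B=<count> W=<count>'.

-- B to move --
(0,2): flips 1 -> legal
(0,3): flips 1 -> legal
(0,4): flips 1 -> legal
(1,4): flips 1 -> legal
(3,0): no bracket -> illegal
(3,1): flips 1 -> legal
(4,0): no bracket -> illegal
(4,2): flips 1 -> legal
(4,3): flips 1 -> legal
(5,0): flips 2 -> legal
(5,1): no bracket -> illegal
(5,2): no bracket -> illegal
B mobility = 8
-- W to move --
(0,0): no bracket -> illegal
(0,1): no bracket -> illegal
(0,2): flips 2 -> legal
(0,3): no bracket -> illegal
(1,1): flips 1 -> legal
(1,4): flips 1 -> legal
(1,5): no bracket -> illegal
(2,0): no bracket -> illegal
(2,5): no bracket -> illegal
(3,0): no bracket -> illegal
(3,1): flips 1 -> legal
(3,4): flips 1 -> legal
(3,5): flips 1 -> legal
(4,2): no bracket -> illegal
(4,3): flips 2 -> legal
(4,5): no bracket -> illegal
(5,3): no bracket -> illegal
(5,4): no bracket -> illegal
(5,5): no bracket -> illegal
W mobility = 7

Answer: B=8 W=7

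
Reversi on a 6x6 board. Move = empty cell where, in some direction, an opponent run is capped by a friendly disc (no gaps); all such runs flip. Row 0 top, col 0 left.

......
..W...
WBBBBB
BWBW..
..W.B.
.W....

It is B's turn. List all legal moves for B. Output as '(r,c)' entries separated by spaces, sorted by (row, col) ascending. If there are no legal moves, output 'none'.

Answer: (0,1) (0,2) (0,3) (1,0) (3,4) (4,0) (4,1) (4,3) (5,2)

Derivation:
(0,1): flips 1 -> legal
(0,2): flips 1 -> legal
(0,3): flips 1 -> legal
(1,0): flips 1 -> legal
(1,1): no bracket -> illegal
(1,3): no bracket -> illegal
(3,4): flips 1 -> legal
(4,0): flips 1 -> legal
(4,1): flips 1 -> legal
(4,3): flips 1 -> legal
(5,0): no bracket -> illegal
(5,2): flips 1 -> legal
(5,3): no bracket -> illegal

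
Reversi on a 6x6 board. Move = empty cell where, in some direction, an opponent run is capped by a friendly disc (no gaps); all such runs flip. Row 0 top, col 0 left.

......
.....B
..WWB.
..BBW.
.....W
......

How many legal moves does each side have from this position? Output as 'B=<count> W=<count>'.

-- B to move --
(1,1): flips 1 -> legal
(1,2): flips 1 -> legal
(1,3): flips 1 -> legal
(1,4): flips 1 -> legal
(2,1): flips 2 -> legal
(2,5): no bracket -> illegal
(3,1): no bracket -> illegal
(3,5): flips 1 -> legal
(4,3): no bracket -> illegal
(4,4): flips 1 -> legal
(5,4): no bracket -> illegal
(5,5): no bracket -> illegal
B mobility = 7
-- W to move --
(0,4): no bracket -> illegal
(0,5): no bracket -> illegal
(1,3): no bracket -> illegal
(1,4): flips 1 -> legal
(2,1): no bracket -> illegal
(2,5): flips 1 -> legal
(3,1): flips 2 -> legal
(3,5): no bracket -> illegal
(4,1): flips 1 -> legal
(4,2): flips 1 -> legal
(4,3): flips 1 -> legal
(4,4): flips 1 -> legal
W mobility = 7

Answer: B=7 W=7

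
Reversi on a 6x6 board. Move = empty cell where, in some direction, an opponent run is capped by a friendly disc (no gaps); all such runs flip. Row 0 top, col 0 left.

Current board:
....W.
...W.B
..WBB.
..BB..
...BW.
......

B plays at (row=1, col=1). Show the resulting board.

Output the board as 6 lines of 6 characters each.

Place B at (1,1); scan 8 dirs for brackets.
Dir NW: first cell '.' (not opp) -> no flip
Dir N: first cell '.' (not opp) -> no flip
Dir NE: first cell '.' (not opp) -> no flip
Dir W: first cell '.' (not opp) -> no flip
Dir E: first cell '.' (not opp) -> no flip
Dir SW: first cell '.' (not opp) -> no flip
Dir S: first cell '.' (not opp) -> no flip
Dir SE: opp run (2,2) capped by B -> flip
All flips: (2,2)

Answer: ....W.
.B.W.B
..BBB.
..BB..
...BW.
......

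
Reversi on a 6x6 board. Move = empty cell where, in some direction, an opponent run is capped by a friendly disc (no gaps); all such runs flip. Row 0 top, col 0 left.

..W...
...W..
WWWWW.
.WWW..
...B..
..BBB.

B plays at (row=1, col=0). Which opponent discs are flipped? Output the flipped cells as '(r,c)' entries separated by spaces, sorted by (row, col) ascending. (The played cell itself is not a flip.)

Answer: (2,1) (3,2)

Derivation:
Dir NW: edge -> no flip
Dir N: first cell '.' (not opp) -> no flip
Dir NE: first cell '.' (not opp) -> no flip
Dir W: edge -> no flip
Dir E: first cell '.' (not opp) -> no flip
Dir SW: edge -> no flip
Dir S: opp run (2,0), next='.' -> no flip
Dir SE: opp run (2,1) (3,2) capped by B -> flip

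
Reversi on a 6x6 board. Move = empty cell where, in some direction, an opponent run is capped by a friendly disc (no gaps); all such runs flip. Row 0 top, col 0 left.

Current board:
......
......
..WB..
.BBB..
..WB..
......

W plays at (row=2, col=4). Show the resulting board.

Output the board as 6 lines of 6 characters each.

Answer: ......
......
..WWW.
.BBW..
..WB..
......

Derivation:
Place W at (2,4); scan 8 dirs for brackets.
Dir NW: first cell '.' (not opp) -> no flip
Dir N: first cell '.' (not opp) -> no flip
Dir NE: first cell '.' (not opp) -> no flip
Dir W: opp run (2,3) capped by W -> flip
Dir E: first cell '.' (not opp) -> no flip
Dir SW: opp run (3,3) capped by W -> flip
Dir S: first cell '.' (not opp) -> no flip
Dir SE: first cell '.' (not opp) -> no flip
All flips: (2,3) (3,3)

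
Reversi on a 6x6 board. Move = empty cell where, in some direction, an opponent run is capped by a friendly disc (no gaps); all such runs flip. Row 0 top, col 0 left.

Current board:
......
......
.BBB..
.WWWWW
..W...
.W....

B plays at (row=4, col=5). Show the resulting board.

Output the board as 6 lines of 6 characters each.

Answer: ......
......
.BBB..
.WWWBW
..W..B
.W....

Derivation:
Place B at (4,5); scan 8 dirs for brackets.
Dir NW: opp run (3,4) capped by B -> flip
Dir N: opp run (3,5), next='.' -> no flip
Dir NE: edge -> no flip
Dir W: first cell '.' (not opp) -> no flip
Dir E: edge -> no flip
Dir SW: first cell '.' (not opp) -> no flip
Dir S: first cell '.' (not opp) -> no flip
Dir SE: edge -> no flip
All flips: (3,4)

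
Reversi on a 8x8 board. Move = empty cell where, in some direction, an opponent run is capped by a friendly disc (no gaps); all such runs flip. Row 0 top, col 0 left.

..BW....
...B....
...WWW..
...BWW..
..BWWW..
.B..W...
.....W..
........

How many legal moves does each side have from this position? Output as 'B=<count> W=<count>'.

Answer: B=6 W=5

Derivation:
-- B to move --
(0,4): flips 1 -> legal
(1,2): no bracket -> illegal
(1,4): no bracket -> illegal
(1,5): flips 1 -> legal
(1,6): no bracket -> illegal
(2,2): no bracket -> illegal
(2,6): no bracket -> illegal
(3,2): no bracket -> illegal
(3,6): flips 2 -> legal
(4,6): flips 5 -> legal
(5,2): no bracket -> illegal
(5,3): flips 1 -> legal
(5,5): flips 1 -> legal
(5,6): no bracket -> illegal
(6,3): no bracket -> illegal
(6,4): no bracket -> illegal
(6,6): no bracket -> illegal
(7,4): no bracket -> illegal
(7,5): no bracket -> illegal
(7,6): no bracket -> illegal
B mobility = 6
-- W to move --
(0,1): flips 1 -> legal
(0,4): no bracket -> illegal
(1,1): no bracket -> illegal
(1,2): no bracket -> illegal
(1,4): no bracket -> illegal
(2,2): flips 1 -> legal
(3,1): no bracket -> illegal
(3,2): flips 1 -> legal
(4,0): no bracket -> illegal
(4,1): flips 1 -> legal
(5,0): no bracket -> illegal
(5,2): no bracket -> illegal
(5,3): no bracket -> illegal
(6,0): flips 3 -> legal
(6,1): no bracket -> illegal
(6,2): no bracket -> illegal
W mobility = 5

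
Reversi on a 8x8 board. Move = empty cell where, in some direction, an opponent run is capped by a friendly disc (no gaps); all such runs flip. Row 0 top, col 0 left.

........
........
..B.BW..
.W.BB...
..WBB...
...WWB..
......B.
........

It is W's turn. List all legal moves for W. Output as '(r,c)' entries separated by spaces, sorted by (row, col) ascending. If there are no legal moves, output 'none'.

Answer: (1,3) (1,4) (1,5) (2,3) (3,2) (3,5) (4,5) (5,2) (5,6)

Derivation:
(1,1): no bracket -> illegal
(1,2): no bracket -> illegal
(1,3): flips 1 -> legal
(1,4): flips 3 -> legal
(1,5): flips 2 -> legal
(2,1): no bracket -> illegal
(2,3): flips 3 -> legal
(3,2): flips 1 -> legal
(3,5): flips 1 -> legal
(4,5): flips 2 -> legal
(4,6): no bracket -> illegal
(5,2): flips 2 -> legal
(5,6): flips 1 -> legal
(5,7): no bracket -> illegal
(6,4): no bracket -> illegal
(6,5): no bracket -> illegal
(6,7): no bracket -> illegal
(7,5): no bracket -> illegal
(7,6): no bracket -> illegal
(7,7): no bracket -> illegal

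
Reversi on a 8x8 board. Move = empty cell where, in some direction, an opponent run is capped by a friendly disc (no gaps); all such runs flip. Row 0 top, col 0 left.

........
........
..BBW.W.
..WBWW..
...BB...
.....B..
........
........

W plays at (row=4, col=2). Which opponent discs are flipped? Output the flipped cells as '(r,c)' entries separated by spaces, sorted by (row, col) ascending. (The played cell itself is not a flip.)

Answer: (3,3)

Derivation:
Dir NW: first cell '.' (not opp) -> no flip
Dir N: first cell 'W' (not opp) -> no flip
Dir NE: opp run (3,3) capped by W -> flip
Dir W: first cell '.' (not opp) -> no flip
Dir E: opp run (4,3) (4,4), next='.' -> no flip
Dir SW: first cell '.' (not opp) -> no flip
Dir S: first cell '.' (not opp) -> no flip
Dir SE: first cell '.' (not opp) -> no flip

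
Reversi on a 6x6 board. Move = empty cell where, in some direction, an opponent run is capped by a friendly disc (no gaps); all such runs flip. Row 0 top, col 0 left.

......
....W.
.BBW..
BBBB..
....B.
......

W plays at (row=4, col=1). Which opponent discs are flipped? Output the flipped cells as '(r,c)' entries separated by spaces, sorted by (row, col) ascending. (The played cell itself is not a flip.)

Dir NW: opp run (3,0), next=edge -> no flip
Dir N: opp run (3,1) (2,1), next='.' -> no flip
Dir NE: opp run (3,2) capped by W -> flip
Dir W: first cell '.' (not opp) -> no flip
Dir E: first cell '.' (not opp) -> no flip
Dir SW: first cell '.' (not opp) -> no flip
Dir S: first cell '.' (not opp) -> no flip
Dir SE: first cell '.' (not opp) -> no flip

Answer: (3,2)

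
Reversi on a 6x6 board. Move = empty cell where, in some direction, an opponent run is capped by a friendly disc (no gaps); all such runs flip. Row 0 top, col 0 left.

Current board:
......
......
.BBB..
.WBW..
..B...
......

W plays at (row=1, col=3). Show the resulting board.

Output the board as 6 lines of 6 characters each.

Answer: ......
...W..
.BWW..
.WBW..
..B...
......

Derivation:
Place W at (1,3); scan 8 dirs for brackets.
Dir NW: first cell '.' (not opp) -> no flip
Dir N: first cell '.' (not opp) -> no flip
Dir NE: first cell '.' (not opp) -> no flip
Dir W: first cell '.' (not opp) -> no flip
Dir E: first cell '.' (not opp) -> no flip
Dir SW: opp run (2,2) capped by W -> flip
Dir S: opp run (2,3) capped by W -> flip
Dir SE: first cell '.' (not opp) -> no flip
All flips: (2,2) (2,3)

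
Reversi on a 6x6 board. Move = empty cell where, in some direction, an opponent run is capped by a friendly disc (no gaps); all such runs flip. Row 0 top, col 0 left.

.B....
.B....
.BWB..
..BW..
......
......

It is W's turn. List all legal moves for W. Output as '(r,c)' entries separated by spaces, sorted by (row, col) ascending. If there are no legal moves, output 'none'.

Answer: (0,0) (1,3) (2,0) (2,4) (3,1) (4,2)

Derivation:
(0,0): flips 1 -> legal
(0,2): no bracket -> illegal
(1,0): no bracket -> illegal
(1,2): no bracket -> illegal
(1,3): flips 1 -> legal
(1,4): no bracket -> illegal
(2,0): flips 1 -> legal
(2,4): flips 1 -> legal
(3,0): no bracket -> illegal
(3,1): flips 1 -> legal
(3,4): no bracket -> illegal
(4,1): no bracket -> illegal
(4,2): flips 1 -> legal
(4,3): no bracket -> illegal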